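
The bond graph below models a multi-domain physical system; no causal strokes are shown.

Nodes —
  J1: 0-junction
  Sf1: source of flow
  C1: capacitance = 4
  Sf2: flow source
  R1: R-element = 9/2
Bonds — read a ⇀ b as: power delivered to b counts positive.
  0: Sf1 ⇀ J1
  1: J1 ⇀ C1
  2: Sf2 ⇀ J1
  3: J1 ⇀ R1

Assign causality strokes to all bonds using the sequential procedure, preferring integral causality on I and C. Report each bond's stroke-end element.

#0 stroke at Sf1
#1 stroke at J1
#2 stroke at Sf2
#3 stroke at R1

β0 |Sf1  (Sf1: flow source, stroke at near end)
β2 |Sf2  (Sf2 fixes flow; stroke at Sf2)
β1 |J1  (C1 integral (e out))
β3 |R1  (common-e at J1 fixed by 1)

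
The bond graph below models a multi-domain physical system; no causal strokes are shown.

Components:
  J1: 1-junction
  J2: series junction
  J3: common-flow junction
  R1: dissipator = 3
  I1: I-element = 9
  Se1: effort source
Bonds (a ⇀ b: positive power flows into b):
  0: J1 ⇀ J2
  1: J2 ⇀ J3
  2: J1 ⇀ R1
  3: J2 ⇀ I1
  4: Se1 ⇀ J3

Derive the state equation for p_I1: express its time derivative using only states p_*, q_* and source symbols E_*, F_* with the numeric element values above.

dp_I1/dt = E_Se1 - p_I1/3

β4 |J3  (Se1: effort source, stroke at far end)
β1 |J2  (J3 needs exactly one f-in)
β3 |I1  (prefer integral on I1)
β0 |J2  (1-jn J2 has f-setter on 3)
β2 |J1  (common-f at J1 fixed by 0)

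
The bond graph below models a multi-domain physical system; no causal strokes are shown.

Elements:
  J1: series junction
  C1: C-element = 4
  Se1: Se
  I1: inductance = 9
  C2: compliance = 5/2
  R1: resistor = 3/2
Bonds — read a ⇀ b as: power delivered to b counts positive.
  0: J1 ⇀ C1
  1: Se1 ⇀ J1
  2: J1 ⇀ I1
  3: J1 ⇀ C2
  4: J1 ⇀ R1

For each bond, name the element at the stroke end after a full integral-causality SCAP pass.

b1 →J1  (Se1 (Se) sets effort on bond)
b0 →J1  (C1: C, integral causality)
b2 →I1  (I1 outputs flow p/I1)
b3 →J1  (common-f at J1 fixed by 2)
b4 →J1  (1-jn J1 has f-setter on 2)

#0 stroke→J1
#1 stroke→J1
#2 stroke→I1
#3 stroke→J1
#4 stroke→J1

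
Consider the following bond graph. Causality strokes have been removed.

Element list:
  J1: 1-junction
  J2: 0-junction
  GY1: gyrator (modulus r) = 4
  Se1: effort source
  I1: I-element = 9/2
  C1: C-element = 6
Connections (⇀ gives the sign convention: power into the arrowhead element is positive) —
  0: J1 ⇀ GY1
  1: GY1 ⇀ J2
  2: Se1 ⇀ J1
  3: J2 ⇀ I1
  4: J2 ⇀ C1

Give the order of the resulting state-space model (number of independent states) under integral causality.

#2 |J1  (source Se1 imposes e)
#0 |GY1  (closing 1-jn rule on J1)
#1 |GY1  (GY1: gyrator matches bond 0)
#3 |I1  (I1: I, integral causality)
#4 |J2  (J2 needs exactly one e-in)

2  (C1, I1 all integral)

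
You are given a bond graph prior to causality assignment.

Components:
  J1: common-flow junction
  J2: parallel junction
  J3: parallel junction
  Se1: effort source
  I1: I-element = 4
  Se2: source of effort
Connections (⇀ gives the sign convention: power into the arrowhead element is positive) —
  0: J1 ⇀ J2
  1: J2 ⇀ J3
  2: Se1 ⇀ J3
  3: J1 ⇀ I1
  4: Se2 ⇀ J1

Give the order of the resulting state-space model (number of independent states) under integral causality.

1  (I1 all integral)

b2 |J3  (source Se1 imposes e)
b4 |J1  (Se2 fixes effort; stroke away)
b1 |J2  (J3: bond 2 brought effort, rest push out)
b0 |J1  (common-e at J2 fixed by 1)
b3 |I1  (J1: last free bond brings flow in)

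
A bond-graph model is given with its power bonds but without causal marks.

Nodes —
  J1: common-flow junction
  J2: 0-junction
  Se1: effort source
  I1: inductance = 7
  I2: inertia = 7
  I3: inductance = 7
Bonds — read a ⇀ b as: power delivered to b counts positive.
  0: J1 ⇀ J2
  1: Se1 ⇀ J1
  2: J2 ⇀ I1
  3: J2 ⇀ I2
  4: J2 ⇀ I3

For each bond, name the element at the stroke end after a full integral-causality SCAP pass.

β1 |J1  (source Se1 imposes e)
β0 |J2  (closing 1-jn rule on J1)
β2 |I1  (J2 effort already set via bond 0)
β3 |I2  (J2 effort already set via bond 0)
β4 |I3  (0-jn J2 has e-setter on 0)

#0 |J2
#1 |J1
#2 |I1
#3 |I2
#4 |I3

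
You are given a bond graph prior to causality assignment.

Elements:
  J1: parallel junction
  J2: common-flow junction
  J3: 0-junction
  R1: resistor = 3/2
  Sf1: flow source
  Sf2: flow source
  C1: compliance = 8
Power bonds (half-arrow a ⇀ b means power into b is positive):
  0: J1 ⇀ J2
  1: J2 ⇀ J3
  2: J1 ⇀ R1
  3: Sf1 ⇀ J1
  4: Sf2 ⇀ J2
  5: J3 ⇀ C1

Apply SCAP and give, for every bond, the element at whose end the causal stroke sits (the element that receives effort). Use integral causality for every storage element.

#3 stroke→Sf1  (Sf1 (Sf) sets flow on bond)
#4 stroke→Sf2  (Sf2 fixes flow; stroke at Sf2)
#0 stroke→J2  (common-f at J2 fixed by 4)
#1 stroke→J2  (J2 flow already set via bond 4)
#5 stroke→J3  (closing 0-jn rule on J3)
#2 stroke→J1  (J1 needs exactly one e-in)

b0 |J2
b1 |J2
b2 |J1
b3 |Sf1
b4 |Sf2
b5 |J3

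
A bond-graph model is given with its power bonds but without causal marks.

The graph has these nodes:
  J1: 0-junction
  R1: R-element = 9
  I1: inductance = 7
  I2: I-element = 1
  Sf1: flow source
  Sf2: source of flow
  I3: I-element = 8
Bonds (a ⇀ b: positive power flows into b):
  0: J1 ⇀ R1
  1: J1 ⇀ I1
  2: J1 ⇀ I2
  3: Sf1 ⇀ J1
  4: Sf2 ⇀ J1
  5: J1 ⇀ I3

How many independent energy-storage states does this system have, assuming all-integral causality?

3  (I1, I2, I3 all integral)

bond 3 stroke at Sf1  (Sf1 fixes flow; stroke at Sf1)
bond 4 stroke at Sf2  (Sf2 fixes flow; stroke at Sf2)
bond 1 stroke at I1  (I1 integral (f out))
bond 2 stroke at I2  (I2 outputs flow p/I2)
bond 5 stroke at I3  (I3: I, integral causality)
bond 0 stroke at J1  (J1: last free bond brings effort in)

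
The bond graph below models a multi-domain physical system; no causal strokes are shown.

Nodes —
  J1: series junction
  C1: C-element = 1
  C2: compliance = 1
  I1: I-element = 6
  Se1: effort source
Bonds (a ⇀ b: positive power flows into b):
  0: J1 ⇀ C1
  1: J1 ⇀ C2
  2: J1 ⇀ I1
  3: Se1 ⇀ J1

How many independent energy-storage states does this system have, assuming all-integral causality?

β3 stroke→J1  (Se1 (Se) sets effort on bond)
β0 stroke→J1  (C1: C, integral causality)
β1 stroke→J1  (C2 outputs effort q/C2)
β2 stroke→I1  (only one flow-in slot at J1)

3  (C1, C2, I1 all integral)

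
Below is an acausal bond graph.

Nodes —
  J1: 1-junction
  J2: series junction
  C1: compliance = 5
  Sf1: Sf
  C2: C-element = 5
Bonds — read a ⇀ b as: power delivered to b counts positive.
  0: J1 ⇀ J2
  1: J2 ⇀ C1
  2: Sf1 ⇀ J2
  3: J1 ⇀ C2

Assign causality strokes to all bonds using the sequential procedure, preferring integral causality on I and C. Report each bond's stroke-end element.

b0 stroke at J2
b1 stroke at J2
b2 stroke at Sf1
b3 stroke at J1

β2 |Sf1  (source Sf1 imposes f)
β0 |J2  (1-jn J2 has f-setter on 2)
β1 |J2  (common-f at J2 fixed by 2)
β3 |J1  (J1 flow already set via bond 0)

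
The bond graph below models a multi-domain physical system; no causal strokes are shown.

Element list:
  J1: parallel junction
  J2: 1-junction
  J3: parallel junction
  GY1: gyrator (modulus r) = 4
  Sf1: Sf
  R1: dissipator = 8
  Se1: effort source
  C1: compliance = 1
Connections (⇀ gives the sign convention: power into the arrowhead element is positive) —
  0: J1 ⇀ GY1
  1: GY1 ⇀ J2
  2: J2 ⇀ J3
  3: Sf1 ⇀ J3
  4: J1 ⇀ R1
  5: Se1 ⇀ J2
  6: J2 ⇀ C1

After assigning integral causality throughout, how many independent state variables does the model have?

1  (C1 all integral)

β3 →Sf1  (Sf1 (Sf) sets flow on bond)
β5 →J2  (source Se1 imposes e)
β2 →J3  (closing 0-jn rule on J3)
β1 →J2  (common-f at J2 fixed by 2)
β6 →J2  (J2: bond 2 brought flow, rest push out)
β0 →J1  (GY1: gyrator matches bond 1)
β4 →R1  (0-jn J1 has e-setter on 0)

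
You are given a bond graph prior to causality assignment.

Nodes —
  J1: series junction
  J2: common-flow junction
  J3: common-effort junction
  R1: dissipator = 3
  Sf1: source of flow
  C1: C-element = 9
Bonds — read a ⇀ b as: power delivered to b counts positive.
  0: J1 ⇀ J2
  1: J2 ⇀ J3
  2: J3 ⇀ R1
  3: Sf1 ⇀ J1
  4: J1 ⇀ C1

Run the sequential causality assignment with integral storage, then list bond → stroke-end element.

β3 |Sf1  (Sf1: flow source, stroke at near end)
β0 |J1  (J1: bond 3 brought flow, rest push out)
β4 |J1  (common-f at J1 fixed by 3)
β1 |J2  (common-f at J2 fixed by 0)
β2 |J3  (J3 needs exactly one e-in)

b0 |J1
b1 |J2
b2 |J3
b3 |Sf1
b4 |J1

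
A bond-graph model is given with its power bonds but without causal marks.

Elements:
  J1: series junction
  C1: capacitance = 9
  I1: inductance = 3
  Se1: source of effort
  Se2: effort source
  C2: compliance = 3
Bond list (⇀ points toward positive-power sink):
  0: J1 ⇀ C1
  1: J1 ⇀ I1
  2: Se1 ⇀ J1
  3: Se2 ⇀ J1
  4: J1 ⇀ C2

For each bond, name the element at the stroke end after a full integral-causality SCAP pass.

β2 stroke at J1  (Se1 fixes effort; stroke away)
β3 stroke at J1  (Se2: effort source, stroke at far end)
β0 stroke at J1  (C1 outputs effort q/C1)
β1 stroke at I1  (I1 outputs flow p/I1)
β4 stroke at J1  (1-jn J1 has f-setter on 1)

b0 |J1
b1 |I1
b2 |J1
b3 |J1
b4 |J1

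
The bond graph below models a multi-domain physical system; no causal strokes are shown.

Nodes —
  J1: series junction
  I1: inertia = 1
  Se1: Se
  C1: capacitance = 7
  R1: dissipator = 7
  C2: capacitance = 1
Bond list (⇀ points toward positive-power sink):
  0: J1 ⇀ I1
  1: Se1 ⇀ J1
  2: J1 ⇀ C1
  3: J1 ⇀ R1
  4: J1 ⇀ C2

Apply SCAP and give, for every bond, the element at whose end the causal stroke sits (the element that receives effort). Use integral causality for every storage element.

b0 |I1
b1 |J1
b2 |J1
b3 |J1
b4 |J1

β1 |J1  (Se1 fixes effort; stroke away)
β0 |I1  (I1 integral (f out))
β2 |J1  (1-jn J1 has f-setter on 0)
β3 |J1  (J1: bond 0 brought flow, rest push out)
β4 |J1  (1-jn J1 has f-setter on 0)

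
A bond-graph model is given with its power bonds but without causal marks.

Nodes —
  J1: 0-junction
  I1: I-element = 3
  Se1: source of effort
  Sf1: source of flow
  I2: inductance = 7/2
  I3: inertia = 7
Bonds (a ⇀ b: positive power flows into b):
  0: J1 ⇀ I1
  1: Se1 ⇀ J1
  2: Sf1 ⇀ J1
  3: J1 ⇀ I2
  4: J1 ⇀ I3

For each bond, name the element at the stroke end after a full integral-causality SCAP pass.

#1 stroke at J1  (Se1: effort source, stroke at far end)
#2 stroke at Sf1  (Sf1: flow source, stroke at near end)
#0 stroke at I1  (common-e at J1 fixed by 1)
#3 stroke at I2  (0-jn J1 has e-setter on 1)
#4 stroke at I3  (0-jn J1 has e-setter on 1)

#0 stroke at I1
#1 stroke at J1
#2 stroke at Sf1
#3 stroke at I2
#4 stroke at I3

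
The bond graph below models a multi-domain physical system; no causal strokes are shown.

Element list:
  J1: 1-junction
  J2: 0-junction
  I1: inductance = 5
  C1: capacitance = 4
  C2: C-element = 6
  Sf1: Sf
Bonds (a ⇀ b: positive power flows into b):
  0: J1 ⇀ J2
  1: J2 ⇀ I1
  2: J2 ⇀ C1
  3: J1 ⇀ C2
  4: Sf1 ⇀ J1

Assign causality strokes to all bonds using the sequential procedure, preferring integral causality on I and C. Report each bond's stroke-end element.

β4 stroke at Sf1  (Sf1 (Sf) sets flow on bond)
β0 stroke at J1  (J1 flow already set via bond 4)
β3 stroke at J1  (1-jn J1 has f-setter on 4)
β1 stroke at I1  (I1 outputs flow p/I1)
β2 stroke at J2  (only one effort-in slot at J2)

#0 stroke at J1
#1 stroke at I1
#2 stroke at J2
#3 stroke at J1
#4 stroke at Sf1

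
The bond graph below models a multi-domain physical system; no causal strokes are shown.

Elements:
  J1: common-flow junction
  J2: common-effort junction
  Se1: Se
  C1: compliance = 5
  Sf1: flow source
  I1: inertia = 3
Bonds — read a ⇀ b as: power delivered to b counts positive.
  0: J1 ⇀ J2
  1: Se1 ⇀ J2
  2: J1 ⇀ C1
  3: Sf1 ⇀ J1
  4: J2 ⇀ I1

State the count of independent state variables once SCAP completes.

b1 stroke at J2  (Se1: effort source, stroke at far end)
b3 stroke at Sf1  (Sf1 (Sf) sets flow on bond)
b0 stroke at J1  (J1: bond 3 brought flow, rest push out)
b2 stroke at J1  (J1: bond 3 brought flow, rest push out)
b4 stroke at I1  (common-e at J2 fixed by 1)

2  (C1, I1 all integral)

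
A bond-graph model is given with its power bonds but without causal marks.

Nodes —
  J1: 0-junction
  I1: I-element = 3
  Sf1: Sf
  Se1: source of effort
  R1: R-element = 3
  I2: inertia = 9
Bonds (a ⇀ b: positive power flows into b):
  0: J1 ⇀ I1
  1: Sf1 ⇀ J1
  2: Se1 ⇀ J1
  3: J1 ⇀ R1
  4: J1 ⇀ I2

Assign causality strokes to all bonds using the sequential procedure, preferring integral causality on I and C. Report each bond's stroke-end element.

β0 stroke at I1
β1 stroke at Sf1
β2 stroke at J1
β3 stroke at R1
β4 stroke at I2

β1 →Sf1  (Sf1: flow source, stroke at near end)
β2 →J1  (Se1: effort source, stroke at far end)
β0 →I1  (common-e at J1 fixed by 2)
β3 →R1  (J1: bond 2 brought effort, rest push out)
β4 →I2  (0-jn J1 has e-setter on 2)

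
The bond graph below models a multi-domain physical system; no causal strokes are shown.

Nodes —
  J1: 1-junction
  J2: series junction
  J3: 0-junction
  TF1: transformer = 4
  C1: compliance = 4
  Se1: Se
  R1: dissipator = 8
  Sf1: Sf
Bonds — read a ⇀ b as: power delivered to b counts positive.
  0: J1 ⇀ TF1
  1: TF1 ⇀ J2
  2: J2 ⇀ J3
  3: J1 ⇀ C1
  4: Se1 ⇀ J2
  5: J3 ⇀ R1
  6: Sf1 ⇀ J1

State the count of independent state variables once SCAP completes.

1  (C1 all integral)

bond 4 |J2  (Se1 (Se) sets effort on bond)
bond 6 |Sf1  (Sf1 fixes flow; stroke at Sf1)
bond 0 |J1  (J1 flow already set via bond 6)
bond 3 |J1  (J1 flow already set via bond 6)
bond 1 |TF1  (through TF1, causality passes straight; one stroke at TF1)
bond 2 |J2  (J2: bond 1 brought flow, rest push out)
bond 5 |J3  (only one effort-in slot at J3)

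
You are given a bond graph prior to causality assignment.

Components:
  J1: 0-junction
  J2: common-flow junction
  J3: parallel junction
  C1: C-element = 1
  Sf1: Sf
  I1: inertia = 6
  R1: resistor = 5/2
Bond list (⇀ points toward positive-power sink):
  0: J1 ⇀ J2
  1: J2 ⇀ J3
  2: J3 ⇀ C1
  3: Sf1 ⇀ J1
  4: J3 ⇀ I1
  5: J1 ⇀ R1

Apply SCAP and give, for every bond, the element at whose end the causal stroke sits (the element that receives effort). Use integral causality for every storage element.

bond 3 →Sf1  (Sf1 fixes flow; stroke at Sf1)
bond 2 →J3  (C1 integral (e out))
bond 1 →J2  (0-jn J3 has e-setter on 2)
bond 4 →I1  (J3: bond 2 brought effort, rest push out)
bond 0 →J1  (closing 1-jn rule on J2)
bond 5 →R1  (common-e at J1 fixed by 0)

bond 0 stroke→J1
bond 1 stroke→J2
bond 2 stroke→J3
bond 3 stroke→Sf1
bond 4 stroke→I1
bond 5 stroke→R1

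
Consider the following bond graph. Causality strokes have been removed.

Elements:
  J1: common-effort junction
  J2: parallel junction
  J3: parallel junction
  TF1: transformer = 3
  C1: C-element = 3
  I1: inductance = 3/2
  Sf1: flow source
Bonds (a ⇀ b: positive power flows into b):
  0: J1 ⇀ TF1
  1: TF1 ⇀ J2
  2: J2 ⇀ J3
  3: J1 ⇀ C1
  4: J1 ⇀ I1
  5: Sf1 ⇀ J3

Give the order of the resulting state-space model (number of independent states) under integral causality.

bond 5 |Sf1  (Sf1 fixes flow; stroke at Sf1)
bond 2 |J3  (J3: last free bond brings effort in)
bond 1 |J2  (only one effort-in slot at J2)
bond 0 |TF1  (through TF1, causality passes straight; one stroke at TF1)
bond 3 |J1  (C1 outputs effort q/C1)
bond 4 |I1  (J1: bond 3 brought effort, rest push out)

2  (C1, I1 all integral)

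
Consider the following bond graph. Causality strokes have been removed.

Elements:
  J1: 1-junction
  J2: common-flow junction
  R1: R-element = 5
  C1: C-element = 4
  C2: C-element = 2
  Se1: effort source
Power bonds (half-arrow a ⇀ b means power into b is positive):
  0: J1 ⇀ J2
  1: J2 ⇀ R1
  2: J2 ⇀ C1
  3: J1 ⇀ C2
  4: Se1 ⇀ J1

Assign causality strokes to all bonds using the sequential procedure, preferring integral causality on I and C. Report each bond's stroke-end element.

β0 →J2
β1 →R1
β2 →J2
β3 →J1
β4 →J1

b4 |J1  (Se1: effort source, stroke at far end)
b2 |J2  (prefer integral on C1)
b3 |J1  (C2 integral (e out))
b0 |J2  (J1 needs exactly one f-in)
b1 |R1  (only one flow-in slot at J2)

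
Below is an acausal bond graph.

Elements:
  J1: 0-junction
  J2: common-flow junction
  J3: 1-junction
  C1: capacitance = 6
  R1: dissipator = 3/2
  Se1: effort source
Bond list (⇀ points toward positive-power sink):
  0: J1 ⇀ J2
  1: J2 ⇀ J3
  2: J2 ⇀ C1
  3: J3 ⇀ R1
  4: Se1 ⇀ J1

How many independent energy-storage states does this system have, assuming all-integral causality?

β4 →J1  (source Se1 imposes e)
β0 →J2  (J1 effort already set via bond 4)
β2 →J2  (C1 integral (e out))
β1 →J3  (closing 1-jn rule on J2)
β3 →R1  (J3 needs exactly one f-in)

1  (C1 all integral)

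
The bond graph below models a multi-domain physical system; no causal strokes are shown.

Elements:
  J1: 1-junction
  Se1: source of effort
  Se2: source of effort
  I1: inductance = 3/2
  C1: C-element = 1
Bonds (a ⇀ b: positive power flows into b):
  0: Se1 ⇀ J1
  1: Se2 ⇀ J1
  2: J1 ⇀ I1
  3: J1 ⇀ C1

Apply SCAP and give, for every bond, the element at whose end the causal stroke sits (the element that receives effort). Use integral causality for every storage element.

#0 stroke at J1  (Se1: effort source, stroke at far end)
#1 stroke at J1  (Se2 (Se) sets effort on bond)
#2 stroke at I1  (I1 integral (f out))
#3 stroke at J1  (J1 flow already set via bond 2)

β0 stroke→J1
β1 stroke→J1
β2 stroke→I1
β3 stroke→J1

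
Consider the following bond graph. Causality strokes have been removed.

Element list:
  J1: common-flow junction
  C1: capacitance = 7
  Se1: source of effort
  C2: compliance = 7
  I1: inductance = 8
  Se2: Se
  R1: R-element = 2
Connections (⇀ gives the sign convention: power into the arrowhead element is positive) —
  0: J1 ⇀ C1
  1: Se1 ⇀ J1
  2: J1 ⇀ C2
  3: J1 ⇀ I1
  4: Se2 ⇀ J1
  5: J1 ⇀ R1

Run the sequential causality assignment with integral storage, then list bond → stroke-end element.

b0 →J1
b1 →J1
b2 →J1
b3 →I1
b4 →J1
b5 →J1

β1 stroke→J1  (Se1 fixes effort; stroke away)
β4 stroke→J1  (Se2: effort source, stroke at far end)
β0 stroke→J1  (C1 outputs effort q/C1)
β2 stroke→J1  (C2: C, integral causality)
β3 stroke→I1  (prefer integral on I1)
β5 stroke→J1  (1-jn J1 has f-setter on 3)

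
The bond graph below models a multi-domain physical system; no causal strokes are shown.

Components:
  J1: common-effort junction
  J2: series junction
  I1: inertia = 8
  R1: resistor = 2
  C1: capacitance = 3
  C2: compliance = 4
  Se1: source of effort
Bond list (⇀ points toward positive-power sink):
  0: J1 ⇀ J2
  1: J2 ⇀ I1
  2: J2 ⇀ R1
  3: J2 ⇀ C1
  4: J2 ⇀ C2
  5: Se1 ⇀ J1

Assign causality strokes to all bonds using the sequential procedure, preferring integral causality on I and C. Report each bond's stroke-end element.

#5 stroke→J1  (Se1 (Se) sets effort on bond)
#0 stroke→J2  (common-e at J1 fixed by 5)
#1 stroke→I1  (I1 outputs flow p/I1)
#2 stroke→J2  (J2 flow already set via bond 1)
#3 stroke→J2  (1-jn J2 has f-setter on 1)
#4 stroke→J2  (common-f at J2 fixed by 1)

b0 |J2
b1 |I1
b2 |J2
b3 |J2
b4 |J2
b5 |J1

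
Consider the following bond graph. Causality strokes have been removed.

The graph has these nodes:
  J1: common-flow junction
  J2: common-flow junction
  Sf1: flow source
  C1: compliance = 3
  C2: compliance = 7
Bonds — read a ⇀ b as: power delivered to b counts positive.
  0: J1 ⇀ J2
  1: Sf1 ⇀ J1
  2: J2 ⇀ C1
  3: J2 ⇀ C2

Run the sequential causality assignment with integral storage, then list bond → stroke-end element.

β0 |J1
β1 |Sf1
β2 |J2
β3 |J2

b1 →Sf1  (Sf1: flow source, stroke at near end)
b0 →J1  (common-f at J1 fixed by 1)
b2 →J2  (J2 flow already set via bond 0)
b3 →J2  (1-jn J2 has f-setter on 0)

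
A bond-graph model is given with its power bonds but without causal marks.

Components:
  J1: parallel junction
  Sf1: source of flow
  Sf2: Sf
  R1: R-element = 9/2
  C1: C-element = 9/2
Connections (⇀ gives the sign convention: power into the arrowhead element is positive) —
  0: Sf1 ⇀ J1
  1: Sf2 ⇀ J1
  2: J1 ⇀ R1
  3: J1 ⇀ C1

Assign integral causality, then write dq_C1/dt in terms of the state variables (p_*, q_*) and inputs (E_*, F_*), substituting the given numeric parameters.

b0 |Sf1  (Sf1: flow source, stroke at near end)
b1 |Sf2  (Sf2 fixes flow; stroke at Sf2)
b3 |J1  (C1 integral (e out))
b2 |R1  (common-e at J1 fixed by 3)

dq_C1/dt = F_Sf1 + F_Sf2 - 4*q_C1/81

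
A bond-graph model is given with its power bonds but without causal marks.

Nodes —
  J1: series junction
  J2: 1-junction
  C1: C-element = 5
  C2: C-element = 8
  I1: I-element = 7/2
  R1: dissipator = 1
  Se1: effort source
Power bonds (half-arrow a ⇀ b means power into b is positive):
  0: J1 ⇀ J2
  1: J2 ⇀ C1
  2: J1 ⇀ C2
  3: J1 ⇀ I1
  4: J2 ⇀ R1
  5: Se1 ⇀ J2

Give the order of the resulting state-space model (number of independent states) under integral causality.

3  (C1, C2, I1 all integral)

bond 5 stroke→J2  (Se1 (Se) sets effort on bond)
bond 1 stroke→J2  (C1 outputs effort q/C1)
bond 2 stroke→J1  (C2 integral (e out))
bond 3 stroke→I1  (I1 outputs flow p/I1)
bond 0 stroke→J1  (1-jn J1 has f-setter on 3)
bond 4 stroke→J2  (J2 flow already set via bond 0)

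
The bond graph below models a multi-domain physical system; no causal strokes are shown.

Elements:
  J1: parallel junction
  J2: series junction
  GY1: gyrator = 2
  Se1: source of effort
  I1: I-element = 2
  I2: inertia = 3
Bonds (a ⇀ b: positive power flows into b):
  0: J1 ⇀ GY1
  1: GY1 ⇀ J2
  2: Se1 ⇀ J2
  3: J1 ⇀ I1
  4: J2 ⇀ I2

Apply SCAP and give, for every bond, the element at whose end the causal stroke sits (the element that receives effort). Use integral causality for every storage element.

b2 stroke→J2  (Se1: effort source, stroke at far end)
b3 stroke→I1  (prefer integral on I1)
b0 stroke→J1  (J1: last free bond brings effort in)
b1 stroke→J2  (GY1: gyrator matches bond 0)
b4 stroke→I2  (only one flow-in slot at J2)

bond 0 stroke→J1
bond 1 stroke→J2
bond 2 stroke→J2
bond 3 stroke→I1
bond 4 stroke→I2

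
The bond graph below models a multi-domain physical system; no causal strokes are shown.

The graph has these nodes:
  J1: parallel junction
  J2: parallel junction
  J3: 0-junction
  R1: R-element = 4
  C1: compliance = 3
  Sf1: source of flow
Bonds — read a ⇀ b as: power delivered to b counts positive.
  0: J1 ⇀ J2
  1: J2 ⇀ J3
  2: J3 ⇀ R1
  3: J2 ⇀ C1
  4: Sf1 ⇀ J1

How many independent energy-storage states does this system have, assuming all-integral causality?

bond 4 stroke→Sf1  (source Sf1 imposes f)
bond 0 stroke→J1  (only one effort-in slot at J1)
bond 3 stroke→J2  (prefer integral on C1)
bond 1 stroke→J3  (0-jn J2 has e-setter on 3)
bond 2 stroke→R1  (J3 effort already set via bond 1)

1  (C1 all integral)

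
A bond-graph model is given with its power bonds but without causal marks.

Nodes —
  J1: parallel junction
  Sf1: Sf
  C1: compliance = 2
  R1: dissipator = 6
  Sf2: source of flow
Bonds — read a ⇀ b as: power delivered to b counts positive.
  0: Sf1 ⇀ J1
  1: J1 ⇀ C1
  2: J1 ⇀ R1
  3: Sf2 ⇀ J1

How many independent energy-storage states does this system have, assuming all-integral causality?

bond 0 →Sf1  (Sf1 (Sf) sets flow on bond)
bond 3 →Sf2  (Sf2 (Sf) sets flow on bond)
bond 1 →J1  (C1 integral (e out))
bond 2 →R1  (J1: bond 1 brought effort, rest push out)

1  (C1 all integral)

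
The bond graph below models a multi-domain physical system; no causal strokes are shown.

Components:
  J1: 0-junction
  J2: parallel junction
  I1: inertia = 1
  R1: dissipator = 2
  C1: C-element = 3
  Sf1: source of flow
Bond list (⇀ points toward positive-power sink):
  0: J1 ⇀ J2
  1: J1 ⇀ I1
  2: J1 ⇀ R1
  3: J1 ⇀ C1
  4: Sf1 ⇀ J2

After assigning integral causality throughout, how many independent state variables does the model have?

2  (C1, I1 all integral)

β4 |Sf1  (Sf1: flow source, stroke at near end)
β0 |J2  (J2 needs exactly one e-in)
β1 |I1  (I1 outputs flow p/I1)
β3 |J1  (C1: C, integral causality)
β2 |R1  (J1: bond 3 brought effort, rest push out)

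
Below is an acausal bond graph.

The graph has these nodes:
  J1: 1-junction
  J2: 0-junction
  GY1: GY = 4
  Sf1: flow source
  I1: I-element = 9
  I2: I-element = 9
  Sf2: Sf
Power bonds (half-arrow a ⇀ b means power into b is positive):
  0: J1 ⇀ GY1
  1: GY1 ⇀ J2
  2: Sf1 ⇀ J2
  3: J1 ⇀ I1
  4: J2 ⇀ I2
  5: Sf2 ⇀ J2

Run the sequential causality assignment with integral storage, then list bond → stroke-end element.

bond 0 stroke at J1
bond 1 stroke at J2
bond 2 stroke at Sf1
bond 3 stroke at I1
bond 4 stroke at I2
bond 5 stroke at Sf2

#2 →Sf1  (Sf1 (Sf) sets flow on bond)
#5 →Sf2  (Sf2: flow source, stroke at near end)
#3 →I1  (I1 outputs flow p/I1)
#0 →J1  (J1 flow already set via bond 3)
#1 →J2  (GY GY1: same side as bond 0)
#4 →I2  (J2: bond 1 brought effort, rest push out)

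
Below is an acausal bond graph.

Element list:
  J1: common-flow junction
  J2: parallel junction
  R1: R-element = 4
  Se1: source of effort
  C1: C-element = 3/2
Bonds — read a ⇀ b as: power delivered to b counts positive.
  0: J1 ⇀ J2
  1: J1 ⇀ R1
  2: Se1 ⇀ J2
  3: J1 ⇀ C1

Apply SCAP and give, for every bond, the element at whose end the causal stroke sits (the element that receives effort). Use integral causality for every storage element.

b0 stroke→J1
b1 stroke→R1
b2 stroke→J2
b3 stroke→J1

b2 |J2  (Se1 fixes effort; stroke away)
b0 |J1  (J2: bond 2 brought effort, rest push out)
b3 |J1  (C1 integral (e out))
b1 |R1  (J1: last free bond brings flow in)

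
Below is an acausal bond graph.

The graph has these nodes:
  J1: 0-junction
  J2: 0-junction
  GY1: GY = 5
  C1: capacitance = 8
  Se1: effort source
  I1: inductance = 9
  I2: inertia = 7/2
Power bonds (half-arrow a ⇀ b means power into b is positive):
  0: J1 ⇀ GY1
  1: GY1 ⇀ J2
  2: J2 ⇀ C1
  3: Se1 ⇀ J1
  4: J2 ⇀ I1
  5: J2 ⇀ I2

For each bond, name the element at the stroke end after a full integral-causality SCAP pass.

b0 stroke at GY1
b1 stroke at GY1
b2 stroke at J2
b3 stroke at J1
b4 stroke at I1
b5 stroke at I2

b3 stroke→J1  (Se1 fixes effort; stroke away)
b0 stroke→GY1  (J1: bond 3 brought effort, rest push out)
b1 stroke→GY1  (GY1 both-in/both-out from 0)
b2 stroke→J2  (C1 outputs effort q/C1)
b4 stroke→I1  (0-jn J2 has e-setter on 2)
b5 stroke→I2  (common-e at J2 fixed by 2)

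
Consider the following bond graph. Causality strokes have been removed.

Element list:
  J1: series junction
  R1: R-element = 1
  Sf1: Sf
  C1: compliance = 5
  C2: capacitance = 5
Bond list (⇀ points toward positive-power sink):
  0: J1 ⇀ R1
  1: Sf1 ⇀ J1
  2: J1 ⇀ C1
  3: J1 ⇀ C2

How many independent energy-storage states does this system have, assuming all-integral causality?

β1 |Sf1  (source Sf1 imposes f)
β0 |J1  (J1 flow already set via bond 1)
β2 |J1  (common-f at J1 fixed by 1)
β3 |J1  (J1: bond 1 brought flow, rest push out)

2  (C1, C2 all integral)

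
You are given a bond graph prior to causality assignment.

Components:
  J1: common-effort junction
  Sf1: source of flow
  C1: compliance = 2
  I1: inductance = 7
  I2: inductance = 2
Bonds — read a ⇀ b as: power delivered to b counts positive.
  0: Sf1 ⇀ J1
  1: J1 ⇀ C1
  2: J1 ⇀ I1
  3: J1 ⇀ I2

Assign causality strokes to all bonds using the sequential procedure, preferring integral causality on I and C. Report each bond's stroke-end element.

β0 |Sf1
β1 |J1
β2 |I1
β3 |I2

bond 0 →Sf1  (Sf1 fixes flow; stroke at Sf1)
bond 1 →J1  (C1 integral (e out))
bond 2 →I1  (0-jn J1 has e-setter on 1)
bond 3 →I2  (J1 effort already set via bond 1)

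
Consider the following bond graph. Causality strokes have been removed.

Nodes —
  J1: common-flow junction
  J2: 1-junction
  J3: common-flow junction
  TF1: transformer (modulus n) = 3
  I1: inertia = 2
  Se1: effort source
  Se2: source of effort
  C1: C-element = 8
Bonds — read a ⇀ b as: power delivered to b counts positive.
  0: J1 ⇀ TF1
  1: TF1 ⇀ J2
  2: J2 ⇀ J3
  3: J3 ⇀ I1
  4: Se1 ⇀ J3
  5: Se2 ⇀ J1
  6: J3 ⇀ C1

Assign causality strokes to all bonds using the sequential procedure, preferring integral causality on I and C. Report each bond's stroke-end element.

#4 stroke at J3  (Se1: effort source, stroke at far end)
#5 stroke at J1  (Se2 fixes effort; stroke away)
#0 stroke at TF1  (J1: last free bond brings flow in)
#1 stroke at J2  (TF1 one-in-one-out from 0)
#2 stroke at J3  (J2: last free bond brings flow in)
#3 stroke at I1  (I1: I, integral causality)
#6 stroke at J3  (J3: bond 3 brought flow, rest push out)

b0 stroke→TF1
b1 stroke→J2
b2 stroke→J3
b3 stroke→I1
b4 stroke→J3
b5 stroke→J1
b6 stroke→J3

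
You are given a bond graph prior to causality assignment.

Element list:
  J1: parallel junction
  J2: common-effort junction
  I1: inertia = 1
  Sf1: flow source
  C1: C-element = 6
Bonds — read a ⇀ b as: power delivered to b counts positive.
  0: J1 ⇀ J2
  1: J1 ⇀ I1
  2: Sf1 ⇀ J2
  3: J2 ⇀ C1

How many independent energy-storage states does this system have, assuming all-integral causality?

2  (C1, I1 all integral)

bond 2 stroke→Sf1  (Sf1 fixes flow; stroke at Sf1)
bond 1 stroke→I1  (prefer integral on I1)
bond 0 stroke→J1  (only one effort-in slot at J1)
bond 3 stroke→J2  (J2: last free bond brings effort in)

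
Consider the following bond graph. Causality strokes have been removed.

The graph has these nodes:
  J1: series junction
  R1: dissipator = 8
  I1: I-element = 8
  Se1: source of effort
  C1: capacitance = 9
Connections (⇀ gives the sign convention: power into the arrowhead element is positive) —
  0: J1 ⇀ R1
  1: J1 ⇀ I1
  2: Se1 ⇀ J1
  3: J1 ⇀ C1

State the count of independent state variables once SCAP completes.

β2 →J1  (Se1 (Se) sets effort on bond)
β1 →I1  (prefer integral on I1)
β0 →J1  (J1: bond 1 brought flow, rest push out)
β3 →J1  (common-f at J1 fixed by 1)

2  (C1, I1 all integral)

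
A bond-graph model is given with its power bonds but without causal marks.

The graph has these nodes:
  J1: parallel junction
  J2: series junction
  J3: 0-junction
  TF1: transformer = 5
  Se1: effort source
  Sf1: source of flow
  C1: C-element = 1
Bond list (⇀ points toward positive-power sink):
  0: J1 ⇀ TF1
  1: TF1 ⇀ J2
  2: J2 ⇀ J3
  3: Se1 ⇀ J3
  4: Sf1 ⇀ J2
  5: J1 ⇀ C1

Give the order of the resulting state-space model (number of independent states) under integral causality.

1  (C1 all integral)

β3 |J3  (Se1: effort source, stroke at far end)
β4 |Sf1  (Sf1: flow source, stroke at near end)
β1 |J2  (common-f at J2 fixed by 4)
β2 |J2  (1-jn J2 has f-setter on 4)
β0 |TF1  (TF1 one-in-one-out from 1)
β5 |J1  (only one effort-in slot at J1)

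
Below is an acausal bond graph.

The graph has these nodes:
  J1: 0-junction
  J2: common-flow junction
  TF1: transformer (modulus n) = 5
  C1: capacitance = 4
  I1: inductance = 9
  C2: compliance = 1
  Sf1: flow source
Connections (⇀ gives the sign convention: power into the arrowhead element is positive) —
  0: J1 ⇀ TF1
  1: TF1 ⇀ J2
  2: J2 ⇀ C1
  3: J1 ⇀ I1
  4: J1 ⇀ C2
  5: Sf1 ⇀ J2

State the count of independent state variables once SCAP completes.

3  (C1, C2, I1 all integral)

#5 →Sf1  (source Sf1 imposes f)
#1 →J2  (common-f at J2 fixed by 5)
#2 →J2  (common-f at J2 fixed by 5)
#0 →TF1  (TF TF1: opposite of bond 1)
#3 →I1  (I1 integral (f out))
#4 →J1  (J1: last free bond brings effort in)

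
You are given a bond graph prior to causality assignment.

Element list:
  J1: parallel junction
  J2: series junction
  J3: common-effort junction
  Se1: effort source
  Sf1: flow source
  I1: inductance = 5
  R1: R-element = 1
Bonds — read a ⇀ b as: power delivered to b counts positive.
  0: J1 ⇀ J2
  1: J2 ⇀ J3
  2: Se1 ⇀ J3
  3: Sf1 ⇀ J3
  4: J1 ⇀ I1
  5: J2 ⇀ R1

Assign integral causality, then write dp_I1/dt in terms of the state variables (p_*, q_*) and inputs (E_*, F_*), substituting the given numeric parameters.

dp_I1/dt = E_Se1 - p_I1/5

bond 2 stroke at J3  (Se1: effort source, stroke at far end)
bond 3 stroke at Sf1  (Sf1 fixes flow; stroke at Sf1)
bond 1 stroke at J2  (0-jn J3 has e-setter on 2)
bond 4 stroke at I1  (I1 integral (f out))
bond 0 stroke at J1  (closing 0-jn rule on J1)
bond 5 stroke at J2  (J2: bond 0 brought flow, rest push out)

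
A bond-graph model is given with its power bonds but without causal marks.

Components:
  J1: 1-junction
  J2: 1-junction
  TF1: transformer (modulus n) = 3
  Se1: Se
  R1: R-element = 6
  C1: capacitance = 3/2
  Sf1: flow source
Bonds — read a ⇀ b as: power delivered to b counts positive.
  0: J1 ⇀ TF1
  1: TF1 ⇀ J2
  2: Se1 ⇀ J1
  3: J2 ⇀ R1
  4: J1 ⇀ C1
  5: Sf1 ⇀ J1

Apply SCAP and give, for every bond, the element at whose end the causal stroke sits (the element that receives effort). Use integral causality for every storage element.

#2 stroke at J1  (Se1 (Se) sets effort on bond)
#5 stroke at Sf1  (Sf1: flow source, stroke at near end)
#0 stroke at J1  (1-jn J1 has f-setter on 5)
#4 stroke at J1  (common-f at J1 fixed by 5)
#1 stroke at TF1  (TF1: transformer flips bond 0)
#3 stroke at J2  (1-jn J2 has f-setter on 1)

bond 0 |J1
bond 1 |TF1
bond 2 |J1
bond 3 |J2
bond 4 |J1
bond 5 |Sf1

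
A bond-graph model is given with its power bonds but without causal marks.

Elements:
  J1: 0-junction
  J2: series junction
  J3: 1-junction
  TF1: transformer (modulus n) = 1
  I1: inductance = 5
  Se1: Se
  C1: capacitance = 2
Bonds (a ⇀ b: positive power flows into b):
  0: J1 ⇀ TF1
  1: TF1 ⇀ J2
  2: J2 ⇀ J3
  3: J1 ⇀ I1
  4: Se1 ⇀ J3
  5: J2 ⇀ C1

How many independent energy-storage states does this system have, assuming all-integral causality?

#4 stroke→J3  (Se1 (Se) sets effort on bond)
#2 stroke→J2  (only one flow-in slot at J3)
#3 stroke→I1  (prefer integral on I1)
#0 stroke→J1  (J1: last free bond brings effort in)
#1 stroke→TF1  (TF TF1: opposite of bond 0)
#5 stroke→J2  (1-jn J2 has f-setter on 1)

2  (C1, I1 all integral)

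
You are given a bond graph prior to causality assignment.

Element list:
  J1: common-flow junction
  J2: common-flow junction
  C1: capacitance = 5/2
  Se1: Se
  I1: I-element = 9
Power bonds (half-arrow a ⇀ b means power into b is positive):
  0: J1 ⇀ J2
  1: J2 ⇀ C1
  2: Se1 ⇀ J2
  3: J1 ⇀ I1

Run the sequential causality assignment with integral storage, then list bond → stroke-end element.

β2 stroke at J2  (Se1 fixes effort; stroke away)
β1 stroke at J2  (C1 outputs effort q/C1)
β0 stroke at J1  (J2 needs exactly one f-in)
β3 stroke at I1  (J1: last free bond brings flow in)

#0 |J1
#1 |J2
#2 |J2
#3 |I1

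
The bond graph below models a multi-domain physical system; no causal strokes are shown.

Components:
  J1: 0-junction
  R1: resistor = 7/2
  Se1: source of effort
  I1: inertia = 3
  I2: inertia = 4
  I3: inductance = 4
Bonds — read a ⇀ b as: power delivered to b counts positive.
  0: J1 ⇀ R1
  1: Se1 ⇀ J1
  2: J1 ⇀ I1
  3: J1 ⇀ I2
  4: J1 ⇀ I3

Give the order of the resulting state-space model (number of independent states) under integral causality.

b1 →J1  (Se1 fixes effort; stroke away)
b0 →R1  (J1 effort already set via bond 1)
b2 →I1  (J1: bond 1 brought effort, rest push out)
b3 →I2  (common-e at J1 fixed by 1)
b4 →I3  (common-e at J1 fixed by 1)

3  (I1, I2, I3 all integral)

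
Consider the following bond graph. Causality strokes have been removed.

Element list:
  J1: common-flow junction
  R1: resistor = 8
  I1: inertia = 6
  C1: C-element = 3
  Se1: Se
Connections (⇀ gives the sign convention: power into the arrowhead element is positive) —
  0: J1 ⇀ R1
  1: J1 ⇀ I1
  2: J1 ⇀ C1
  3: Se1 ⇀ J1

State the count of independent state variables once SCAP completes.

2  (C1, I1 all integral)

#3 stroke at J1  (Se1: effort source, stroke at far end)
#1 stroke at I1  (prefer integral on I1)
#0 stroke at J1  (1-jn J1 has f-setter on 1)
#2 stroke at J1  (1-jn J1 has f-setter on 1)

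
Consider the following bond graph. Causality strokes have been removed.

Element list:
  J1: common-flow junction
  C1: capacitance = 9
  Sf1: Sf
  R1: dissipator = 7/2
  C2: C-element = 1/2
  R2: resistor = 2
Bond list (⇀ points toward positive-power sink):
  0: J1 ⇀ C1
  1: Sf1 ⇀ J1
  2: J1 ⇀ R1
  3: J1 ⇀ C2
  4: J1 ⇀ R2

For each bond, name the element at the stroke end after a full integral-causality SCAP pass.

β1 stroke→Sf1  (Sf1 (Sf) sets flow on bond)
β0 stroke→J1  (1-jn J1 has f-setter on 1)
β2 stroke→J1  (J1: bond 1 brought flow, rest push out)
β3 stroke→J1  (1-jn J1 has f-setter on 1)
β4 stroke→J1  (J1 flow already set via bond 1)

#0 |J1
#1 |Sf1
#2 |J1
#3 |J1
#4 |J1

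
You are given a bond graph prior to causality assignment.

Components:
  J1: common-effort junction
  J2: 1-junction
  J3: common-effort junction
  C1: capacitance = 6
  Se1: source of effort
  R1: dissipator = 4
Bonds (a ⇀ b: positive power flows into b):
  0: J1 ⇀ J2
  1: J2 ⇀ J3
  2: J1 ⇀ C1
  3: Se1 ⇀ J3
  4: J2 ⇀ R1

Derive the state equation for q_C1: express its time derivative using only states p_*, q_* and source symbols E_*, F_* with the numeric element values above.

dq_C1/dt = E_Se1/4 - q_C1/24

b3 stroke at J3  (Se1 (Se) sets effort on bond)
b1 stroke at J2  (common-e at J3 fixed by 3)
b2 stroke at J1  (prefer integral on C1)
b0 stroke at J2  (J1 effort already set via bond 2)
b4 stroke at R1  (J2: last free bond brings flow in)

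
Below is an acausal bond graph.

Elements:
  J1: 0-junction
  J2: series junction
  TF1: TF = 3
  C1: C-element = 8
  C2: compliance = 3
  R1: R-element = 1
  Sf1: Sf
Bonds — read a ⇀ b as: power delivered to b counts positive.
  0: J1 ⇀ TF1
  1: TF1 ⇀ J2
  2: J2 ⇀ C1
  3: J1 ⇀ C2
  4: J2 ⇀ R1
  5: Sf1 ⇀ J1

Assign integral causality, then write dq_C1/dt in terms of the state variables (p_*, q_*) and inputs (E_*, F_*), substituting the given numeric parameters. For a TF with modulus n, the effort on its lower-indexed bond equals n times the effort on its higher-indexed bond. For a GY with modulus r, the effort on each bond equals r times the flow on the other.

dq_C1/dt = -q_C1/8 + q_C2/9

β5 →Sf1  (source Sf1 imposes f)
β2 →J2  (prefer integral on C1)
β3 →J1  (C2 outputs effort q/C2)
β0 →TF1  (0-jn J1 has e-setter on 3)
β1 →J2  (TF TF1: opposite of bond 0)
β4 →R1  (closing 1-jn rule on J2)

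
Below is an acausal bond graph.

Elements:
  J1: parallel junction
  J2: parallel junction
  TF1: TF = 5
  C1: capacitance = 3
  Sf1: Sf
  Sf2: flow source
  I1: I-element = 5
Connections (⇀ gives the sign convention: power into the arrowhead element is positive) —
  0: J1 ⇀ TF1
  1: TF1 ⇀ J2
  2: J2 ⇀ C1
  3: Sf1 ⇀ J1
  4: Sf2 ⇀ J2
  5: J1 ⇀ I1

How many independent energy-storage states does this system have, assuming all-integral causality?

2  (C1, I1 all integral)

b3 stroke→Sf1  (Sf1 fixes flow; stroke at Sf1)
b4 stroke→Sf2  (source Sf2 imposes f)
b2 stroke→J2  (C1 outputs effort q/C1)
b1 stroke→TF1  (0-jn J2 has e-setter on 2)
b0 stroke→J1  (TF TF1: opposite of bond 1)
b5 stroke→I1  (common-e at J1 fixed by 0)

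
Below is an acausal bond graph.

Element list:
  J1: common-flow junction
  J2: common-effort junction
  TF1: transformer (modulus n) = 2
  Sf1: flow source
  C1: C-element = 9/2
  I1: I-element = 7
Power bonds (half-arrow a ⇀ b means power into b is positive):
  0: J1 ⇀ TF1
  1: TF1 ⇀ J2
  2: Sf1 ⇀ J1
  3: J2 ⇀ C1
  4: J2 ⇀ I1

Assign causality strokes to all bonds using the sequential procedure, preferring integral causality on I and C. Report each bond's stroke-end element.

#2 stroke→Sf1  (Sf1 (Sf) sets flow on bond)
#0 stroke→J1  (J1 flow already set via bond 2)
#1 stroke→TF1  (TF1: transformer flips bond 0)
#3 stroke→J2  (C1: C, integral causality)
#4 stroke→I1  (common-e at J2 fixed by 3)

bond 0 →J1
bond 1 →TF1
bond 2 →Sf1
bond 3 →J2
bond 4 →I1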